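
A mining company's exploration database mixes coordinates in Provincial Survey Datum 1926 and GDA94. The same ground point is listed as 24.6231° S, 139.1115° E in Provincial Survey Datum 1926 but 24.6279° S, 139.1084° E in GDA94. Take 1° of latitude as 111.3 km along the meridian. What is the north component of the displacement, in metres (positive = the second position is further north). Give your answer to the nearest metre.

ΔN = -534 m

Δφ = -24.6279° − -24.6231° = -0.0048°; Δλ = 139.1084° − 139.1115° = -0.0031°.
ΔN = Δφ × 111300 = -534.2 m; ΔE = Δλ × 111300 × cos(-24.6231°) = -0.0031 × 111300 × 0.909068 = -313.7 m.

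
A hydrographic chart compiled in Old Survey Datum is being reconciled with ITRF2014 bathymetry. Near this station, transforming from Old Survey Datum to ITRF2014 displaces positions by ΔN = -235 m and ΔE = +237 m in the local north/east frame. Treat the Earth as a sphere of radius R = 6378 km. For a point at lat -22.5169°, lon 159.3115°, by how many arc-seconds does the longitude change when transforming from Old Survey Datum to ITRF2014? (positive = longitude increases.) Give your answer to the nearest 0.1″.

Δλ = 8.3″

At latitude -22.5169°, cos φ = 0.923767.
One radian of longitude at latitude φ spans R cos φ, so Δλ = ΔE / (R cos φ) = 237.0 / (6378000 × 0.923767) = 4.0226e-05 rad = 8.297″.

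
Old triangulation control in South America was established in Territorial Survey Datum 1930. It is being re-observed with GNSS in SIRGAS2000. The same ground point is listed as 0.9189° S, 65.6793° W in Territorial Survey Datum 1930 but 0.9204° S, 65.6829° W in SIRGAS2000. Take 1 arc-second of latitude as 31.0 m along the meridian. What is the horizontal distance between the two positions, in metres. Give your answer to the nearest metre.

435 m

Δφ = -0.9204° − -0.9189° = -0.0015°; Δλ = -65.6829° − -65.6793° = -0.0036°.
1° of latitude = 3600 × 31.00 = 111600 m.
ΔN = Δφ × 111600 = -167.4 m; ΔE = Δλ × 111600 × cos(-0.9189°) = -0.0036 × 111600 × 0.999871 = -401.7 m.
Distance = √(ΔE² + ΔN²) = √((-401.7)² + (-167.4)²) = 435.2 m.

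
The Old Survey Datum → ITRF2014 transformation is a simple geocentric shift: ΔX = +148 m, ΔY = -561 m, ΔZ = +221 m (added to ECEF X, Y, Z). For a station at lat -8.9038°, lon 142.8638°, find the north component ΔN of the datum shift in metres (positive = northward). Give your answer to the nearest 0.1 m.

At φ = -8.9038°, λ = 142.8638°: sin φ = -0.154776, cos φ = 0.987950, sin λ = 0.603712, cos λ = -0.797203.
ΔN = −sin φ cos λ·ΔX − sin φ sin λ·ΔY + cos φ·ΔZ = −(-0.154776)(-0.797203)(148) − (-0.154776)(0.603712)(-561) + (0.987950)(221) = 147.66 m.

ΔN = 147.7 m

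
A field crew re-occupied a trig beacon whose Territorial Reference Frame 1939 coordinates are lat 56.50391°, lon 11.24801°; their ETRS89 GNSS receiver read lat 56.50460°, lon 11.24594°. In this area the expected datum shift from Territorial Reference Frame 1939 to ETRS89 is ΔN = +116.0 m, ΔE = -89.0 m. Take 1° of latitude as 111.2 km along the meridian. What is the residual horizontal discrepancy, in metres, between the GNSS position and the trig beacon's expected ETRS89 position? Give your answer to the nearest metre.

Observed coordinate differences: Δφ = +0.00069°, Δλ = -0.00207°.
Converting to metres (1° lat = 111200 m, cos φ = 0.551880): observed ΔN = 76.7 m, observed ΔE = -127.0 m.
Subtracting the expected shift leaves a residual of 76.7 − (116.0) = -39.3 m north and -127.0 − (-89.0) = -38.0 m east.
Residual distance = √((-39.3)² + (-38.0)²) = 54.7 m.

55 m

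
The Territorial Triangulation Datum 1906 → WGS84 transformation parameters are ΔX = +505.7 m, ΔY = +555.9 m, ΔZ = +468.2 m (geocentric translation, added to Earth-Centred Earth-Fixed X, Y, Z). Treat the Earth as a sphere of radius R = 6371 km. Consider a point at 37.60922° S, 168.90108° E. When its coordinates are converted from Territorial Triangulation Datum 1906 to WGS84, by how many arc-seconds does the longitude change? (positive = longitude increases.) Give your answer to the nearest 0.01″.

sin φ = -0.610273, cos φ = 0.792191, sin λ = 0.192503, cos λ = -0.981296.
East component: ΔE = −sin λ·ΔX + cos λ·ΔY = −(0.192503)(505.7) + (-0.981296)(555.9) = -642.85 m.
1° of latitude spans πR/180 = 111195 m; at latitude φ, 1° of longitude spans that × cos φ = 88087.7 m, so Δλ = -642.85 / 88087.7 × 3600 = -26.272″.

Δλ = -26.27″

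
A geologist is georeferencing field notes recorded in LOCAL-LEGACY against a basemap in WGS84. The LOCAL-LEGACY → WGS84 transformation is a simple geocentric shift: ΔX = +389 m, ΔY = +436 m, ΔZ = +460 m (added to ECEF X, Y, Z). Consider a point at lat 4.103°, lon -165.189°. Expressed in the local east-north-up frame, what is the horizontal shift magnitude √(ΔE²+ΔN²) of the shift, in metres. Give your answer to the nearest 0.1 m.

589.5 m

At φ = 4.103°, λ = -165.189°: sin φ = 0.071550, cos φ = 0.997437, sin λ = -0.255631, cos λ = -0.966774.
ΔE = −sin λ·ΔX + cos λ·ΔY = −(-0.255631)·(389) + (-0.966774)·(436) = -322.07 m.
ΔN = −sin φ cos λ·ΔX − sin φ sin λ·ΔY + cos φ·ΔZ = −(0.071550)(-0.966774)(389) − (0.071550)(-0.255631)(436) + (0.997437)(460) = 493.70 m.
Horizontal magnitude = √(ΔE² + ΔN²) = √((-322.07)² + 493.70²) = 589.47 m.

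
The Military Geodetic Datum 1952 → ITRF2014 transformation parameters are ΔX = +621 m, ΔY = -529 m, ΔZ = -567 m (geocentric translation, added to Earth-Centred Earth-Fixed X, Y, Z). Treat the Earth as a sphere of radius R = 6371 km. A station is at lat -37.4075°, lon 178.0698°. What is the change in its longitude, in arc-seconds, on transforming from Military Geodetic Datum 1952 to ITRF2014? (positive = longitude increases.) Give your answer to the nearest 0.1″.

Δλ = 20.7″

sin φ = -0.607480, cos φ = 0.794335, sin λ = 0.033682, cos λ = -0.999433.
East component: ΔE = −sin λ·ΔX + cos λ·ΔY = −(0.033682)(621) + (-0.999433)(-529) = 507.78 m.
1° of latitude spans πR/180 = 111195 m; at latitude φ, 1° of longitude spans that × cos φ = 88326.0 m, so Δλ = 507.78 / 88326.0 × 3600 = 20.696″.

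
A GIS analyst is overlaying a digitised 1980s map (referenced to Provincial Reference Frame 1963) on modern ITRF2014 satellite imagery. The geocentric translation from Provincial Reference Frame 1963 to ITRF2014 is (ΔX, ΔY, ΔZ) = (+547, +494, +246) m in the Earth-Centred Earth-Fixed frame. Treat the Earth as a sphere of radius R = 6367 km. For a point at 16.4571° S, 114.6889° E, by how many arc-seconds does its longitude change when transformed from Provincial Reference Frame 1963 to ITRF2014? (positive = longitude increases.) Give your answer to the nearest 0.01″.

sin φ = -0.283297, cos φ = 0.959032, sin λ = 0.908589, cos λ = -0.417691.
East component: ΔE = −sin λ·ΔX + cos λ·ΔY = −(0.908589)(547) + (-0.417691)(494) = -703.34 m.
1° of latitude spans πR/180 = 111125 m; at latitude φ, 1° of longitude spans that × cos φ = 106572.6 m, so Δλ = -703.34 / 106572.6 × 3600 = -23.759″.

Δλ = -23.76″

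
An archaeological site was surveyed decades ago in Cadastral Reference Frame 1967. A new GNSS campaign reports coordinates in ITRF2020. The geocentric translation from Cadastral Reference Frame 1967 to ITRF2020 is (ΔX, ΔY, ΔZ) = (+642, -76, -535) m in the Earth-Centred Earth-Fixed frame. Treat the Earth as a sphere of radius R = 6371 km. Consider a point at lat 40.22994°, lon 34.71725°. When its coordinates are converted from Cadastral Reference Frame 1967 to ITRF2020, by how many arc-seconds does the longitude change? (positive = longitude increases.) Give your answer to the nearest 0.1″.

sin φ = 0.645857, cos φ = 0.763459, sin λ = 0.569527, cos λ = 0.821973.
East component: ΔE = −sin λ·ΔX + cos λ·ΔY = −(0.569527)(642) + (0.821973)(-76) = -428.11 m.
1° of latitude spans πR/180 = 111195 m; at latitude φ, 1° of longitude spans that × cos φ = 84892.7 m, so Δλ = -428.11 / 84892.7 × 3600 = -18.154″.

Δλ = -18.2″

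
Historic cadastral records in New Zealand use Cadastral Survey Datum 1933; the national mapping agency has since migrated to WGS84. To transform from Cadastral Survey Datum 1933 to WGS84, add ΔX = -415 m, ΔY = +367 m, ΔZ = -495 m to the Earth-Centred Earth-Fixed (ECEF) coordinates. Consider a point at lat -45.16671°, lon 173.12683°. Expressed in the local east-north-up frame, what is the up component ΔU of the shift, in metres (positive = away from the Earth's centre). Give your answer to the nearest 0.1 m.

The local up (radial) axis is (cos φ cos λ, cos φ sin λ, sin φ), giving ΔU = 290.492 + 30.965 + 351.035 = 672.49 m.

ΔU = 672.5 m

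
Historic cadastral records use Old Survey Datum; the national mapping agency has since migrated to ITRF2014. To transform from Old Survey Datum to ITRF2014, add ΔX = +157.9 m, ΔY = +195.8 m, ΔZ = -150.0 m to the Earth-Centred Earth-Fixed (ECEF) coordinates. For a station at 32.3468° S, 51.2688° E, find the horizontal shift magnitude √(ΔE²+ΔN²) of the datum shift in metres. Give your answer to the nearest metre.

8 m

The local east axis at (φ, λ) is (−sin λ, cos λ, 0), so ΔE = −sin(51.2688°)·157.9 + cos(51.2688°)·195.8 = -0.67 m.
The local north axis is (−sin φ cos λ, −sin φ sin λ, cos φ), giving ΔN = 52.858 + 81.723 − 126.724 = 7.86 m.
Horizontal magnitude = √(ΔE² + ΔN²) = √((-0.67)² + 7.86²) = 7.89 m.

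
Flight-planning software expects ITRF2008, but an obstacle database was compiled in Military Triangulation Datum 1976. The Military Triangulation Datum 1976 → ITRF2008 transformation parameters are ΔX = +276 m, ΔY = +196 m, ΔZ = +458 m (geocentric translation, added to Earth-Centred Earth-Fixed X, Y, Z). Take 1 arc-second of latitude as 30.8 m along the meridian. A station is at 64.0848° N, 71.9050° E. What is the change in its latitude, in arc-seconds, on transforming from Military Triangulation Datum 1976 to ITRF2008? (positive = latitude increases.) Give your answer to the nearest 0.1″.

sin φ = 0.899442, cos φ = 0.437040, sin λ = 0.950543, cos λ = 0.310593.
North component: ΔN = −sin φ cos λ·ΔX − sin φ sin λ·ΔY + cos φ·ΔZ = −(0.899442)(0.310593)(276) − (0.899442)(0.950543)(196) + (0.437040)(458) = -44.51 m.
1° of latitude spans 3600 × 30.80 = 110880 m, so Δφ = -44.51 / 110880 × 3600 = -1.445″.

Δφ = -1.4″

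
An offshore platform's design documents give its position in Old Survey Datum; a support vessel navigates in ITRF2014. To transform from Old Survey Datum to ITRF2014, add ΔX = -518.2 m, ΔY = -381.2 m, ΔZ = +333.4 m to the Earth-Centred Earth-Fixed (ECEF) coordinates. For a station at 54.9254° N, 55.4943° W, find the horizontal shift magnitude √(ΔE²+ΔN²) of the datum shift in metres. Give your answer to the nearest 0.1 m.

At φ = 54.9254°, λ = -55.4943°: sin φ = 0.818405, cos φ = 0.574642, sin λ = -0.824070, cos λ = 0.566488.
ΔE = −sin λ·ΔX + cos λ·ΔY = −(-0.824070)·(-518.2) + (0.566488)·(-381.2) = -642.98 m.
ΔN = −sin φ cos λ·ΔX − sin φ sin λ·ΔY + cos φ·ΔZ = −(0.818405)(0.566488)(-518.2) − (0.818405)(-0.824070)(-381.2) + (0.574642)(333.4) = 174.74 m.
Horizontal magnitude = √(ΔE² + ΔN²) = √((-642.98)² + 174.74²) = 666.30 m.

666.3 m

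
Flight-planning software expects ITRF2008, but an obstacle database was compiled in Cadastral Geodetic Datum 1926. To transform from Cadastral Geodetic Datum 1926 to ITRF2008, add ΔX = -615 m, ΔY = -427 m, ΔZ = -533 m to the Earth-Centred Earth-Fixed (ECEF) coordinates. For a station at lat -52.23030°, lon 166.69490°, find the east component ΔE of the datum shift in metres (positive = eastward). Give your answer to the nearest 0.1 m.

ΔE = 557.1 m

The local east axis at (φ, λ) is (−sin λ, cos λ, 0), so ΔE = −sin(166.69490°)·(-615) + cos(166.69490°)·(-427) = 557.07 m.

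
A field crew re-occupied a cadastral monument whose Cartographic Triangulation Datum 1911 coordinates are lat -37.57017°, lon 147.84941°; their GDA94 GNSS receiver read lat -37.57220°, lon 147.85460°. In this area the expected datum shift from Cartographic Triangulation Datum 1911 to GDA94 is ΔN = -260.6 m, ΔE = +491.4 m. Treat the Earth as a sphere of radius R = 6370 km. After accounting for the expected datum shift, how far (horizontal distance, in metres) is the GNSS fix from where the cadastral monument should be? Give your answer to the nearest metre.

49 m

Observed coordinate differences: Δφ = -0.00203°, Δλ = +0.00519°.
Converting to metres (1° lat = 111177 m, cos φ = 0.792607): observed ΔN = -225.7 m, observed ΔE = 457.3 m.
Subtracting the expected shift leaves a residual of -225.7 − (-260.6) = 34.9 m north and 457.3 − (491.4) = -34.1 m east.
Residual distance = √(34.9² + (-34.1)²) = 48.8 m.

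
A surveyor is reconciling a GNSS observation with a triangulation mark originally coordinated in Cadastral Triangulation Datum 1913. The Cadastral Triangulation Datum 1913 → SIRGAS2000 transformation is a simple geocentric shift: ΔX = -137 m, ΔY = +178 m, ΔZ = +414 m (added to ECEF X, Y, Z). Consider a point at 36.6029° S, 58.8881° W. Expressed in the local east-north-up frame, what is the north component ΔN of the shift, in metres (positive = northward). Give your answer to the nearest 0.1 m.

The local north axis is (−sin φ cos λ, −sin φ sin λ, cos φ), giving ΔN = -42.209 − 90.869 + 332.354 = 199.28 m.

ΔN = 199.3 m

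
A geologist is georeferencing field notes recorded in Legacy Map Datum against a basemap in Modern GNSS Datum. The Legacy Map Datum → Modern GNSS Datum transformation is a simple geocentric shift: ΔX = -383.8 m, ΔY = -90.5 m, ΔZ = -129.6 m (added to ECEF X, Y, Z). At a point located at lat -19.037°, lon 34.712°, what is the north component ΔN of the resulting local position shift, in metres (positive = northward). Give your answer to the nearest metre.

The local north axis is (−sin φ cos λ, −sin φ sin λ, cos φ), giving ΔN = -102.907 − 16.810 − 122.512 = -242.23 m.

ΔN = -242 m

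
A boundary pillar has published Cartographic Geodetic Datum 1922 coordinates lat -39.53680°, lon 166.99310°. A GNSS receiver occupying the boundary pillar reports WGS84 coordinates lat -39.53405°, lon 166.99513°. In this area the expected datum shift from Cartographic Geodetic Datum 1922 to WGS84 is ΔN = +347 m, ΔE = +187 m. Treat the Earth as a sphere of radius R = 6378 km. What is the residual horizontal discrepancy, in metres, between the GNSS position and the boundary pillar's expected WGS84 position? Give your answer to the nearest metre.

Observed coordinate differences: Δφ = +0.00275°, Δλ = +0.00203°.
Converting to metres (1° lat = 111317 m, cos φ = 0.771216): observed ΔN = 306.1 m, observed ΔE = 174.3 m.
Subtracting the expected shift leaves a residual of 306.1 − (347) = -40.9 m north and 174.3 − (187) = -12.7 m east.
Residual distance = √((-40.9)² + (-12.7)²) = 42.8 m.

43 m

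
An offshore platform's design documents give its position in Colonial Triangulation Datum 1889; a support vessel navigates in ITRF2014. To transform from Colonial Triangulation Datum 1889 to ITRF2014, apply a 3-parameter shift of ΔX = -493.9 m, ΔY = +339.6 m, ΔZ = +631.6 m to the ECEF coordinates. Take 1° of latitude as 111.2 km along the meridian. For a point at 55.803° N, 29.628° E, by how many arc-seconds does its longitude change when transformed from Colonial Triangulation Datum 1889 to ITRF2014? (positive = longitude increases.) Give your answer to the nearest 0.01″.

sin φ = 0.827110, cos φ = 0.562040, sin λ = 0.494367, cos λ = 0.869253.
East component: ΔE = −sin λ·ΔX + cos λ·ΔY = −(0.494367)(-493.9) + (0.869253)(339.6) = 539.37 m.
1° of latitude spans 111200 m; at latitude φ, 1° of longitude spans that × cos φ = 62498.9 m, so Δλ = 539.37 / 62498.9 × 3600 = 31.068″.

Δλ = 31.07″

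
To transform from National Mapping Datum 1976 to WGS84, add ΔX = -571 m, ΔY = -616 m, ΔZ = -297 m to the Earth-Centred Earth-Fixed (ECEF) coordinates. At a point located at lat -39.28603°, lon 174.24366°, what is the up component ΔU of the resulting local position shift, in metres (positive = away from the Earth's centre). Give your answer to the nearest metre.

ΔU = 580 m

At φ = -39.28603°, λ = 174.24366°: sin φ = -0.633192, cos φ = 0.773995, sin λ = 0.100298, cos λ = -0.994957.
ΔU = cos φ cos λ·ΔX + cos φ sin λ·ΔY + sin φ·ΔZ = (0.773995)(-0.994957)(-571) + (0.773995)(0.100298)(-616) + (-0.633192)(-297) = 579.96 m.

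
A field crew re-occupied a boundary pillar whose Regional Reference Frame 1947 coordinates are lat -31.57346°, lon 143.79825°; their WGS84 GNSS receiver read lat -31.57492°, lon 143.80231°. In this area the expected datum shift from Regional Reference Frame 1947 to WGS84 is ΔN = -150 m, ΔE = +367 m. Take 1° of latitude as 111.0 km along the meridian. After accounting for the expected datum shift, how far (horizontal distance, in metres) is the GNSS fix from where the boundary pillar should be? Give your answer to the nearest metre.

Observed coordinate differences: Δφ = -0.00146°, Δλ = +0.00406°.
Converting to metres (1° lat = 111000 m, cos φ = 0.851970): observed ΔN = -162.1 m, observed ΔE = 383.9 m.
Subtracting the expected shift leaves a residual of -162.1 − (-150) = -12.1 m north and 383.9 − (367) = 16.9 m east.
Residual distance = √((-12.1)² + 16.9²) = 20.8 m.

21 m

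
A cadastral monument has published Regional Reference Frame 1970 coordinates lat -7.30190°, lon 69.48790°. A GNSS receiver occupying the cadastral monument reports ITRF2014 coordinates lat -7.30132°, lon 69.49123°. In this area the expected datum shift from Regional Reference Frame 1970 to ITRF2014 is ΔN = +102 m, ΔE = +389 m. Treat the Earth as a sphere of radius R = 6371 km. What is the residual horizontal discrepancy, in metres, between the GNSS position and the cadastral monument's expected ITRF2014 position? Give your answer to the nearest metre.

Observed coordinate differences: Δφ = +0.00058°, Δλ = +0.00333°.
Converting to metres (1° lat = 111195 m, cos φ = 0.991890): observed ΔN = 64.5 m, observed ΔE = 367.3 m.
Subtracting the expected shift leaves a residual of 64.5 − (102) = -37.5 m north and 367.3 − (389) = -21.7 m east.
Residual distance = √((-37.5)² + (-21.7)²) = 43.3 m.

43 m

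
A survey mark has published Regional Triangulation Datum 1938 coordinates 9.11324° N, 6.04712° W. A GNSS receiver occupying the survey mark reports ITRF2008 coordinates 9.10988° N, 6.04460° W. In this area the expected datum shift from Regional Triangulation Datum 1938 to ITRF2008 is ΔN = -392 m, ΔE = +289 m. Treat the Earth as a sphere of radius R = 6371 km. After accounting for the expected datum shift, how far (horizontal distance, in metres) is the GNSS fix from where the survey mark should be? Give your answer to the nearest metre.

22 m

Observed coordinate differences: Δφ = -0.00336°, Δλ = +0.00252°.
Converting to metres (1° lat = 111195 m, cos φ = 0.987377): observed ΔN = -373.6 m, observed ΔE = 276.7 m.
Subtracting the expected shift leaves a residual of -373.6 − (-392) = 18.4 m north and 276.7 − (289) = -12.3 m east.
Residual distance = √(18.4² + (-12.3)²) = 22.1 m.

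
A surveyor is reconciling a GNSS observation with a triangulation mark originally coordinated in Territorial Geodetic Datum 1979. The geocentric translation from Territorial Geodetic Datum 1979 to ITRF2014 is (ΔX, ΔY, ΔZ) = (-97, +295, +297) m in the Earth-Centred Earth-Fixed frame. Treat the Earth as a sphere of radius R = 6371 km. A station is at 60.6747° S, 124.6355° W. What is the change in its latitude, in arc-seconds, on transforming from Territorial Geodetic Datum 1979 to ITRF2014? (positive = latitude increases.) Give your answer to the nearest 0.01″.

sin φ = -0.871853, cos φ = 0.489767, sin λ = -0.822784, cos λ = -0.568354.
North component: ΔN = −sin φ cos λ·ΔX − sin φ sin λ·ΔY + cos φ·ΔZ = −(-0.871853)(-0.568354)(-97) − (-0.871853)(-0.822784)(295) + (0.489767)(297) = -18.09 m.
1° of latitude spans πR/180 = 111195 m, so Δφ = -18.09 / 111195 × 3600 = -0.586″.

Δφ = -0.59″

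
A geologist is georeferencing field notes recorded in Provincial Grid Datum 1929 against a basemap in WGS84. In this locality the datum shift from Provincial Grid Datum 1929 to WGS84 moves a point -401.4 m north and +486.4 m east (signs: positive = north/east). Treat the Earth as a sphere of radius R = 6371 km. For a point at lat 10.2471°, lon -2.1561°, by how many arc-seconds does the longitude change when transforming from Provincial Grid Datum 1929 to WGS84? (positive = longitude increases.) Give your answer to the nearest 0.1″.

At latitude 10.2471°, cos φ = 0.984050.
One radian of longitude at latitude φ spans R cos φ, so Δλ = ΔE / (R cos φ) = 486.4 / (6371000 × 0.984050) = 7.7583e-05 rad = 16.003″.

Δλ = 16.0″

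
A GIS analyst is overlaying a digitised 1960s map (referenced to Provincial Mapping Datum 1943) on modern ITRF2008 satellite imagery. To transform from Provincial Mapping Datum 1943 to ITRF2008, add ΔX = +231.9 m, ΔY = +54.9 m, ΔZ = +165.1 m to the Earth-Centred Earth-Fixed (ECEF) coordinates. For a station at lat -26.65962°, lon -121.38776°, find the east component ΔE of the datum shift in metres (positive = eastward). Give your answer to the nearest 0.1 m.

At φ = -26.65962°, λ = -121.38776°: sin φ = -0.448689, cos φ = 0.893688, sin λ = -0.853662, cos λ = -0.520827.
ΔE = −sin λ·ΔX + cos λ·ΔY = −(-0.853662)·(231.9) + (-0.520827)·(54.9) = 169.37 m.

ΔE = 169.4 m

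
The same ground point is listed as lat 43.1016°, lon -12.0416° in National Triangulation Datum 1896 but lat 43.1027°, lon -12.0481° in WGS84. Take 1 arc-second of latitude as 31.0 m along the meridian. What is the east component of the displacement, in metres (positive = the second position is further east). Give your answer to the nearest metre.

ΔE = -530 m

Δφ = 43.1027° − 43.1016° = +0.0011°; Δλ = -12.0481° − -12.0416° = -0.0065°.
1° of latitude = 3600 × 31.00 = 111600 m.
ΔN = Δφ × 111600 = 122.8 m; ΔE = Δλ × 111600 × cos(43.1016°) = -0.0065 × 111600 × 0.730143 = -529.6 m.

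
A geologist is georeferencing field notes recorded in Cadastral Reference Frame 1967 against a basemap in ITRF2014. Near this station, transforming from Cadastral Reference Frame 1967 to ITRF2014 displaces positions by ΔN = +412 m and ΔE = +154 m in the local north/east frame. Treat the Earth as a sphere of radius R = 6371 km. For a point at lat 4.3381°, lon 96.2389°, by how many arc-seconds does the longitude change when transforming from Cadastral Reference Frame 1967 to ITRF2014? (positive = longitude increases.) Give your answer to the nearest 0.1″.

At latitude 4.3381°, cos φ = 0.997135.
One radian of longitude at latitude φ spans R cos φ, so Δλ = ΔE / (R cos φ) = 154.0 / (6371000 × 0.997135) = 2.4241e-05 rad = 5.000″.

Δλ = 5.0″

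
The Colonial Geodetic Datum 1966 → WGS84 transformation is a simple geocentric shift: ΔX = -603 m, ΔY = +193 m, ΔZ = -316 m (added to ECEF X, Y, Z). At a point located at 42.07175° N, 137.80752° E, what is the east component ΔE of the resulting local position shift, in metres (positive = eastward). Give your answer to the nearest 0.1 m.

ΔE = 262.0 m

At φ = 42.07175°, λ = 137.80752°: sin φ = 0.670061, cos φ = 0.742306, sin λ = 0.671623, cos λ = -0.740893.
ΔE = −sin λ·ΔX + cos λ·ΔY = −(0.671623)·(-603) + (-0.740893)·(193) = 262.00 m.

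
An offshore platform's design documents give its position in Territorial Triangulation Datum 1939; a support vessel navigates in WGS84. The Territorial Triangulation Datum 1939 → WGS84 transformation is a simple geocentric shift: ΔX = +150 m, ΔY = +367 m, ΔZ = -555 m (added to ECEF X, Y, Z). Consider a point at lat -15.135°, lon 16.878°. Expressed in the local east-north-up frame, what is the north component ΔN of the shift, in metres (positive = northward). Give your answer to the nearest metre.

At φ = -15.135°, λ = 16.878°: sin φ = -0.261094, cos φ = 0.965313, sin λ = 0.290335, cos λ = 0.956925.
ΔN = −sin φ cos λ·ΔX − sin φ sin λ·ΔY + cos φ·ΔZ = −(-0.261094)(0.956925)(150) − (-0.261094)(0.290335)(367) + (0.965313)(-555) = -470.45 m.

ΔN = -470 m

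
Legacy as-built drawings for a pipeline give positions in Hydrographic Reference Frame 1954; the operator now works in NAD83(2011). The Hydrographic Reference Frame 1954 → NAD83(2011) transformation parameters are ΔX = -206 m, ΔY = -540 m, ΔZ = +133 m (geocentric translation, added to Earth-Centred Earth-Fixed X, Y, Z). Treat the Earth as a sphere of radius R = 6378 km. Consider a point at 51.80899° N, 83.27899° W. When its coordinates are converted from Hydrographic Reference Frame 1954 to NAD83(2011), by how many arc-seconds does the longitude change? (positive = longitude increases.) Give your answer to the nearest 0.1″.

sin φ = 0.785954, cos φ = 0.618285, sin λ = -0.993128, cos λ = 0.117035.
East component: ΔE = −sin λ·ΔX + cos λ·ΔY = −(-0.993128)(-206) + (0.117035)(-540) = -267.78 m.
1° of latitude spans πR/180 = 111317 m; at latitude φ, 1° of longitude spans that × cos φ = 68825.7 m, so Δλ = -267.78 / 68825.7 × 3600 = -14.007″.

Δλ = -14.0″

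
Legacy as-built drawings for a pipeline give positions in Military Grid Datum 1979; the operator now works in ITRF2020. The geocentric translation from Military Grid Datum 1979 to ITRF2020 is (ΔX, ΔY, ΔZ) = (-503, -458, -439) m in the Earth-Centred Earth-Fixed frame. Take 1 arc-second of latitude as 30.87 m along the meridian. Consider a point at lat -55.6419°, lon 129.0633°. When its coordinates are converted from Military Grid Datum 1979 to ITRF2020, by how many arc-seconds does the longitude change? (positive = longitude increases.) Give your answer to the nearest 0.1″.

sin φ = -0.825526, cos φ = 0.564363, sin λ = 0.776450, cos λ = -0.630179.
East component: ΔE = −sin λ·ΔX + cos λ·ΔY = −(0.776450)(-503) + (-0.630179)(-458) = 679.18 m.
1° of latitude spans 3600 × 30.87 = 111132 m; at latitude φ, 1° of longitude spans that × cos φ = 62718.8 m, so Δλ = 679.18 / 62718.8 × 3600 = 38.984″.

Δλ = 39.0″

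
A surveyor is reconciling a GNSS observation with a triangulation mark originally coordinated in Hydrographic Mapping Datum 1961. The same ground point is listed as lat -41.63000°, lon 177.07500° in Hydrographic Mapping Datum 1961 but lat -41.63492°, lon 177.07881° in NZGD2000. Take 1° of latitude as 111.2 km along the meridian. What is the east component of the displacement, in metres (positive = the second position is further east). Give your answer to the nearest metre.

Δφ = -41.63492° − -41.63000° = -0.00492°; Δλ = 177.07881° − 177.07500° = +0.00381°.
ΔN = Δφ × 111200 = -547.1 m; ΔE = Δλ × 111200 × cos(-41.63000°) = +0.00381 × 111200 × 0.747450 = 316.7 m.

ΔE = 317 m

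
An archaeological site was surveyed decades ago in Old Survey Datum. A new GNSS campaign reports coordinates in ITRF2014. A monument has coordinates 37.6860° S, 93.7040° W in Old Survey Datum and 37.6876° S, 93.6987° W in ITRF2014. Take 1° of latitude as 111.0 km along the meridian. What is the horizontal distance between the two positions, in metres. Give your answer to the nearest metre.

498 m

Δφ = -37.6876° − -37.6860° = -0.0016°; Δλ = -93.6987° − -93.7040° = +0.0053°.
ΔN = Δφ × 111000 = -177.6 m; ΔE = Δλ × 111000 × cos(-37.6860°) = +0.0053 × 111000 × 0.791373 = 465.6 m.
Distance = √(ΔE² + ΔN²) = √(465.6² + (-177.6)²) = 498.3 m.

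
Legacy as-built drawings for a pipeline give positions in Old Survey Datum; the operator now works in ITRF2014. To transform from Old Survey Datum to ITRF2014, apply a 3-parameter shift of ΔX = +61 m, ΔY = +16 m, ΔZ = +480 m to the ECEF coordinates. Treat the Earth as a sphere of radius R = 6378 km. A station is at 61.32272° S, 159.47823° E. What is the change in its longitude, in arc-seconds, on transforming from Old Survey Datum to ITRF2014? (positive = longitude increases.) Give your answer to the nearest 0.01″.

sin φ = -0.877337, cos φ = 0.479876, sin λ = 0.350563, cos λ = -0.936539.
East component: ΔE = −sin λ·ΔX + cos λ·ΔY = −(0.350563)(61) + (-0.936539)(16) = -36.37 m.
1° of latitude spans πR/180 = 111317 m; at latitude φ, 1° of longitude spans that × cos φ = 53418.4 m, so Δλ = -36.37 / 53418.4 × 3600 = -2.451″.

Δλ = -2.45″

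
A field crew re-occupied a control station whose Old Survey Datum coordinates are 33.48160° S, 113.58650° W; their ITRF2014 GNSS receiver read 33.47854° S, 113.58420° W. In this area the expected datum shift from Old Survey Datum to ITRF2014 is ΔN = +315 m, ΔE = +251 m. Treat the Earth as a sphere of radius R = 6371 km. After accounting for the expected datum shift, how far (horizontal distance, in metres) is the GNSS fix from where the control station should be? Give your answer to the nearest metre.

45 m

Observed coordinate differences: Δφ = +0.00306°, Δλ = +0.00230°.
Converting to metres (1° lat = 111195 m, cos φ = 0.834063): observed ΔN = 340.3 m, observed ΔE = 213.3 m.
Subtracting the expected shift leaves a residual of 340.3 − (315) = 25.3 m north and 213.3 − (251) = -37.7 m east.
Residual distance = √(25.3² + (-37.7)²) = 45.4 m.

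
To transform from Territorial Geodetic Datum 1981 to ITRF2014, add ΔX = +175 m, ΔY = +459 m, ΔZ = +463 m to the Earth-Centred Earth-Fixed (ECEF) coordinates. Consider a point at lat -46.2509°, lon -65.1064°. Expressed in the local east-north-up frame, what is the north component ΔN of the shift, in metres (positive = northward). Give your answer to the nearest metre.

ΔN = 73 m

At φ = -46.2509°, λ = -65.1064°: sin φ = -0.722375, cos φ = 0.691502, sin λ = -0.907091, cos λ = 0.420934.
ΔN = −sin φ cos λ·ΔX − sin φ sin λ·ΔY + cos φ·ΔZ = −(-0.722375)(0.420934)(175) − (-0.722375)(-0.907091)(459) + (0.691502)(463) = 72.61 m.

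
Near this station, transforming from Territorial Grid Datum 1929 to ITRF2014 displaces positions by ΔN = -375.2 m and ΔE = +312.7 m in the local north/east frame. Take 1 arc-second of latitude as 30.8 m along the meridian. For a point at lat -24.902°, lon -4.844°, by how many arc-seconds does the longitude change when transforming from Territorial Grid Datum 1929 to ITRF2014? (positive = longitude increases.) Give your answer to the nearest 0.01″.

At latitude -24.902°, cos φ = 0.907029.
1″ of longitude at this latitude = 30.80 × cos φ = 27.9365 m, so Δλ = 312.7 / 27.9365 = 11.193″.

Δλ = 11.19″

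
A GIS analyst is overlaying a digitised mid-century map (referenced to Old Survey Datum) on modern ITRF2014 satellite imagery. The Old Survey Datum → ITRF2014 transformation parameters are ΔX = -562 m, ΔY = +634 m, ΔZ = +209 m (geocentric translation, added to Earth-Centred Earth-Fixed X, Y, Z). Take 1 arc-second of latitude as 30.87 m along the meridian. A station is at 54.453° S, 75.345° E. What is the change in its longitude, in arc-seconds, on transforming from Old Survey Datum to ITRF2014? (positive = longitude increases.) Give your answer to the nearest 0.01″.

sin φ = -0.813639, cos φ = 0.581371, sin λ = 0.967467, cos λ = 0.252998.
East component: ΔE = −sin λ·ΔX + cos λ·ΔY = −(0.967467)(-562) + (0.252998)(634) = 704.12 m.
1° of latitude spans 3600 × 30.87 = 111132 m; at latitude φ, 1° of longitude spans that × cos φ = 64608.9 m, so Δλ = 704.12 / 64608.9 × 3600 = 39.233″.

Δλ = 39.23″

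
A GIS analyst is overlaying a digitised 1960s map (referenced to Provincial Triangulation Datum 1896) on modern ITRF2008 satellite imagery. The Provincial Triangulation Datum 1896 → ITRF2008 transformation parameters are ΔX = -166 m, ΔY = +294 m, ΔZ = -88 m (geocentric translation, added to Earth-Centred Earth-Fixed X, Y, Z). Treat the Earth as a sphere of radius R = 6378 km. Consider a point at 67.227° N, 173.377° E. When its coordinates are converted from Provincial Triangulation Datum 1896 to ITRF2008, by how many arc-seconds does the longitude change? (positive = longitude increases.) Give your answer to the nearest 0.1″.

sin φ = 0.922046, cos φ = 0.387081, sin λ = 0.115336, cos λ = -0.993327.
East component: ΔE = −sin λ·ΔX + cos λ·ΔY = −(0.115336)(-166) + (-0.993327)(294) = -272.89 m.
1° of latitude spans πR/180 = 111317 m; at latitude φ, 1° of longitude spans that × cos φ = 43088.7 m, so Δλ = -272.89 / 43088.7 × 3600 = -22.800″.

Δλ = -22.8″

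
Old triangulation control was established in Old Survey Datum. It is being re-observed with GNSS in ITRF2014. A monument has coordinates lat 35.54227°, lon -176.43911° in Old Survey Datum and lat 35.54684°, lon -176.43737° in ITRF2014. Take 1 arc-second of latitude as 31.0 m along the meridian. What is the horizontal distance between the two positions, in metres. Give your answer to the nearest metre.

534 m

Δφ = 35.54684° − 35.54227° = +0.00457°; Δλ = -176.43737° − -176.43911° = +0.00174°.
1° of latitude = 3600 × 31.00 = 111600 m.
ΔN = Δφ × 111600 = 510.0 m; ΔE = Δλ × 111600 × cos(35.54227°) = +0.00174 × 111600 × 0.813687 = 158.0 m.
Distance = √(ΔE² + ΔN²) = √(158.0² + 510.0²) = 533.9 m.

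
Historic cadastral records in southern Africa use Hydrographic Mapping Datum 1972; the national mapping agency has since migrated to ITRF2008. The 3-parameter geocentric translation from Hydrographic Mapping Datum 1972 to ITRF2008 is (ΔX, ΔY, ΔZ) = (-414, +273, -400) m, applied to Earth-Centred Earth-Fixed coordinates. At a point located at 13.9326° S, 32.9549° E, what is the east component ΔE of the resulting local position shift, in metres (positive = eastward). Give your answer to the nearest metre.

The local east axis at (φ, λ) is (−sin λ, cos λ, 0), so ΔE = −sin(32.9549°)·(-414) + cos(32.9549°)·273 = 454.28 m.

ΔE = 454 m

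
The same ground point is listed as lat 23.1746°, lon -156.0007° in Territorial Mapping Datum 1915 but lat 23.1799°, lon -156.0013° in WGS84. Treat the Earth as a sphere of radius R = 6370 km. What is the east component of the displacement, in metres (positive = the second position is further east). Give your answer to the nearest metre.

ΔE = -61 m

Δφ = 23.1799° − 23.1746° = +0.0053°; Δλ = -156.0013° − -156.0007° = -0.0006°.
1° along a meridian = πR/180 = 111177 m.
ΔN = Δφ × 111177 = 589.2 m; ΔE = Δλ × 111177 × cos(23.1746°) = -0.0006 × 111177 × 0.919310 = -61.3 m.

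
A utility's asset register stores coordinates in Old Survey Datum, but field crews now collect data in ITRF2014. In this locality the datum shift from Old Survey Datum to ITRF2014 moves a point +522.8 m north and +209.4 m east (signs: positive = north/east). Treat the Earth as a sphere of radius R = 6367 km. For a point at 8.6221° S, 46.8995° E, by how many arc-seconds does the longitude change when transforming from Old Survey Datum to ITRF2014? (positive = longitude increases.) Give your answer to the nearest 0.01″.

At latitude -8.6221°, cos φ = 0.988699.
One radian of longitude at latitude φ spans R cos φ, so Δλ = ΔE / (R cos φ) = 209.4 / (6367000 × 0.988699) = 3.3264e-05 rad = 6.861″.

Δλ = 6.86″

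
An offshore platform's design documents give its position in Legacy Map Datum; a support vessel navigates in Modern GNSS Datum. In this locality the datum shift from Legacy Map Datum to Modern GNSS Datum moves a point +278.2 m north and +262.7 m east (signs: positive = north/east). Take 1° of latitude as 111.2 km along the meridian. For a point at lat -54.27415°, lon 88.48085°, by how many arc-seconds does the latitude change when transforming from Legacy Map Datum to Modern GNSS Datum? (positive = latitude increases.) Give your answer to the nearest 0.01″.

Δφ = 9.01″

1° of latitude = 111.2 km, so Δφ = 278.2 / 111200 = 0.0025018° = 9.006″.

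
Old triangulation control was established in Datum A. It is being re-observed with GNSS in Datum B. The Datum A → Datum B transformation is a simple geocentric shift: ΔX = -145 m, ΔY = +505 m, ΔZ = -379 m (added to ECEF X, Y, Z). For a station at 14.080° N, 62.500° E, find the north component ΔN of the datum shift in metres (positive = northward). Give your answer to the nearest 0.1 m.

At φ = 14.080°, λ = 62.500°: sin φ = 0.243276, cos φ = 0.969957, sin λ = 0.887011, cos λ = 0.461749.
ΔN = −sin φ cos λ·ΔX − sin φ sin λ·ΔY + cos φ·ΔZ = −(0.243276)(0.461749)(-145) − (0.243276)(0.887011)(505) + (0.969957)(-379) = -460.30 m.

ΔN = -460.3 m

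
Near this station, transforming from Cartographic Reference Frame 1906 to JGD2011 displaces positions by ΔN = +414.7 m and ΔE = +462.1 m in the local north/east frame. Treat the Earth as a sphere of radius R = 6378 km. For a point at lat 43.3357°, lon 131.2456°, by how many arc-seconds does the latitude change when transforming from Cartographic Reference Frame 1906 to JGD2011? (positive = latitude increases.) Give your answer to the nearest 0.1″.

On a sphere of radius R, 1 rad of latitude = R, so Δφ = ΔN / R = 414.7 / 6378000 = 6.5020e-05 rad = 13.411″.

Δφ = 13.4″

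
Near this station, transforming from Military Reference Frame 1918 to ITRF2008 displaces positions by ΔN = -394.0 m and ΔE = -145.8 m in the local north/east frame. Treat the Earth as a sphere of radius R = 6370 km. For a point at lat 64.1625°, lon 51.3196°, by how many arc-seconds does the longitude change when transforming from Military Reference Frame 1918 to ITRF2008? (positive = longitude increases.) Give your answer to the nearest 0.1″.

Δλ = -10.8″

At latitude 64.1625°, cos φ = 0.435820.
One radian of longitude at latitude φ spans R cos φ, so Δλ = ΔE / (R cos φ) = -145.8 / (6370000 × 0.435820) = -5.2518e-05 rad = -10.833″.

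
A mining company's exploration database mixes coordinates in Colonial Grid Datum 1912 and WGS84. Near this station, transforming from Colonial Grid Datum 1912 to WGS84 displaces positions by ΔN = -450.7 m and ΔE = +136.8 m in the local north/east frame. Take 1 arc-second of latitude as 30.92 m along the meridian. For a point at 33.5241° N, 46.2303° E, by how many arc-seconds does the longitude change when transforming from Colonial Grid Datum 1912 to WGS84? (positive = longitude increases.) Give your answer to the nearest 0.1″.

Δλ = 5.3″

At latitude 33.5241°, cos φ = 0.833654.
1″ of longitude at this latitude = 30.92 × cos φ = 25.7766 m, so Δλ = 136.8 / 25.7766 = 5.307″.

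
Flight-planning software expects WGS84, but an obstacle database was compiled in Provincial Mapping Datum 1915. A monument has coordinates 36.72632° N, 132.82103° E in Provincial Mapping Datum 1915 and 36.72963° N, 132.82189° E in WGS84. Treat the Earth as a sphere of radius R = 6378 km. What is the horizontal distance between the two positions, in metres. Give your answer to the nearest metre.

376 m

Δφ = 36.72963° − 36.72632° = +0.00331°; Δλ = 132.82189° − 132.82103° = +0.00086°.
1° along a meridian = πR/180 = 111317 m.
ΔN = Δφ × 111317 = 368.5 m; ΔE = Δλ × 111317 × cos(36.72632°) = +0.00086 × 111317 × 0.801501 = 76.7 m.
Distance = √(ΔE² + ΔN²) = √(76.7² + 368.5²) = 376.4 m.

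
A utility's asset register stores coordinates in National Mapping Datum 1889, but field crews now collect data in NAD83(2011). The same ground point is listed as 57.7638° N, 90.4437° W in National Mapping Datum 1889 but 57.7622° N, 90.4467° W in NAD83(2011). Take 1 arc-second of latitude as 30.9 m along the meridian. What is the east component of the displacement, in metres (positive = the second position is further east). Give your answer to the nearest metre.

Δφ = 57.7622° − 57.7638° = -0.0016°; Δλ = -90.4467° − -90.4437° = -0.0030°.
1° of latitude = 3600 × 30.90 = 111240 m.
ΔN = Δφ × 111240 = -178.0 m; ΔE = Δλ × 111240 × cos(57.7638°) = -0.0030 × 111240 × 0.533411 = -178.0 m.

ΔE = -178 m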